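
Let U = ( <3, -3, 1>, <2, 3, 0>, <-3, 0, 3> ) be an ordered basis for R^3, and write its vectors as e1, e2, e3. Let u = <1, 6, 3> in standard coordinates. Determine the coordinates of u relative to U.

<0, 2, 1>

[u]_U is the unique c with M c = u, where M has columns e1, ..., e3.
Solving this 3x3 system gives c = (0, 2, 1).
Check: 0·e1 + 2e2 + e3 = <1, 6, 3>.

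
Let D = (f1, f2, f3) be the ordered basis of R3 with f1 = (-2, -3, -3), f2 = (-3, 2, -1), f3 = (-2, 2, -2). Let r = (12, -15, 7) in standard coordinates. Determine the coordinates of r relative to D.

(1, -2, -4)

We seek scalars with c_1 f1 + ... + c_3 f3 = r; equivalently solve M c = r where the columns of M are f1, ..., f3.
Row-reducing the augmented matrix [M | r] gives c = (1, -2, -4).
Check: f1 - 2f2 - 4f3 = (12, -15, 7).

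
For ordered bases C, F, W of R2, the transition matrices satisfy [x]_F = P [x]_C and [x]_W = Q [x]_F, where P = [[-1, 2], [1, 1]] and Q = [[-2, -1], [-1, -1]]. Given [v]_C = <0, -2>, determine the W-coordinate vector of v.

<10, 6>

First [v]_F = P [v]_C = <-4, -2>.
Then [v]_W = Q [v]_F = <10, 6>.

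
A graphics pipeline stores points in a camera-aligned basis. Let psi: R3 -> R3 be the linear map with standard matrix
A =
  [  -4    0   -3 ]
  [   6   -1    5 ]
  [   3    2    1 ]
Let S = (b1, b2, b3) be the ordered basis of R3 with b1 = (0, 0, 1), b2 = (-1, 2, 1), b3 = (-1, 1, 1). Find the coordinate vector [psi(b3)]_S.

(1, -1, 0)

Column 3 of [psi]_S is the S-coordinate vector of psi(b3).
In standard coordinates psi(b3) = A b3 = (1, -2, 0).
Converting to S: (1, -2, 0) = b1 - b2 + 0·b3, so the coordinate vector is (1, -1, 0).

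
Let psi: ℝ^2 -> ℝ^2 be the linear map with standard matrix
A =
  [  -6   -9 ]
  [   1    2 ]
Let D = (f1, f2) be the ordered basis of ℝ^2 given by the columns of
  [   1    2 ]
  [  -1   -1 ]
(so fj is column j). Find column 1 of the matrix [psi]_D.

<-1, 2>

Column 1 of [psi]_D is the D-coordinate vector of psi(f1).
In standard coordinates psi(f1) = A f1 = <3, -1>.
Converting to D: <3, -1> = -f1 + 2f2, so the coordinate vector is <-1, 2>.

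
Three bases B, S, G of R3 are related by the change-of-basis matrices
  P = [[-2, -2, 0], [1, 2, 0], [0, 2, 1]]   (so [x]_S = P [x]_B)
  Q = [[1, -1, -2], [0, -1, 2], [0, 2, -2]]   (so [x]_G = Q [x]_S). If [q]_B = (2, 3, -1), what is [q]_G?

(-28, 2, 6)

Composing the changes, [q]_G = Q P [q]_B.
Q P = [[-3, -8, -2], [-1, 2, 2], [2, 0, -2]]; applying this to (2, 3, -1) gives (-28, 2, 6).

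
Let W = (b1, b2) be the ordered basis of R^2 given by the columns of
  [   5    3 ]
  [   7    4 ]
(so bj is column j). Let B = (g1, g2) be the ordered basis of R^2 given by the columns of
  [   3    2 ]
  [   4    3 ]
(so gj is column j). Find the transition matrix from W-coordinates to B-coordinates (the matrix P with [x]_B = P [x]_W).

Column j of P is [bj]_B, since P maps W-coordinates to B-coordinates.
Expressing b1 in B: b1 = g1 + g2, so column 1 of P is (1, 1).
Doing the same for each bj gives P = [[1, 1], [1, 0]].

[[1, 1], [1, 0]]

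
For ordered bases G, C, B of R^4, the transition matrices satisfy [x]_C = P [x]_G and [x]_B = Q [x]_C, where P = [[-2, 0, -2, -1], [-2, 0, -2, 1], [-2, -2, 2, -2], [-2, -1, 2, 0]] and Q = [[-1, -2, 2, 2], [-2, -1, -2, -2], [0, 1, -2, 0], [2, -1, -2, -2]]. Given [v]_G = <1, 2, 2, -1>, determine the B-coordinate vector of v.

<19, 17, -7, -3>

Apply P to get C-coordinates <-5, -7, 0, 0>, then Q to get B-coordinates.
The result is [v]_B = <19, 17, -7, -3>.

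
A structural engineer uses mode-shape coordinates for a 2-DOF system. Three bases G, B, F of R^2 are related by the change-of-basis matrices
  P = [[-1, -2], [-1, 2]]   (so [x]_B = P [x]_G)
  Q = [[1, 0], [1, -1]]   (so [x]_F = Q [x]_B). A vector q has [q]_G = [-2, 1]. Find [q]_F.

Apply P to get B-coordinates [0, 4], then Q to get F-coordinates.
The result is [q]_F = [0, -4].

[0, -4]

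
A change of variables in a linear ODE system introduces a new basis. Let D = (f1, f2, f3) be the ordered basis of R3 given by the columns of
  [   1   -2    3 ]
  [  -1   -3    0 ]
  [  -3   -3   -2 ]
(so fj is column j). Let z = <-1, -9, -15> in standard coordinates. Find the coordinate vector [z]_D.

<3, 2, 0>

We seek scalars with c_1 f1 + ... + c_3 f3 = z; equivalently solve M c = z where the columns of M are f1, ..., f3.
Row-reducing the augmented matrix [M | z] gives c = (3, 2, 0).
Check: 3f1 + 2f2 + 0·f3 = <-1, -9, -15>.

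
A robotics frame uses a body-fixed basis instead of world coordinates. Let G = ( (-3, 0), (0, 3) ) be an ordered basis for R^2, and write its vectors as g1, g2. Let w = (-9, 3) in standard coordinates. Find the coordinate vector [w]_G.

(3, 1)

We seek scalars with c_1 g1 + c_2 g2 = w; equivalently solve M c = w where the columns of M are g1, g2.
System: -3c_1 + 0c_2 = -9, 0c_1 + 3c_2 = 3; solving gives c_1 = 3, c_2 = 1.
Check: 3g1 + g2 = (-9, 3).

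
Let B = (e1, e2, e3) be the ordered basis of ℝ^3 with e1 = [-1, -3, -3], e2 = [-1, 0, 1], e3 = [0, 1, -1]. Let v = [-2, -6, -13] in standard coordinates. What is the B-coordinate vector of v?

[v]_B is the unique c with M c = v, where M has columns e1, ..., e3.
Gaussian elimination on [M | v] yields c = (3, -1, 3).
Check: 3e1 - e2 + 3e3 = [-2, -6, -13].

[3, -1, 3]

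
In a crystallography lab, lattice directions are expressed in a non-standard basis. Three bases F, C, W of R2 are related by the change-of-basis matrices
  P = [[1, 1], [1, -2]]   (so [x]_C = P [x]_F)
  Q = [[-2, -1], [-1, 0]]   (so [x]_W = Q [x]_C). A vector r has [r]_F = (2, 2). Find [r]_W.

Apply P to get C-coordinates (4, -2), then Q to get W-coordinates.
The result is [r]_W = (-6, -4).

(-6, -4)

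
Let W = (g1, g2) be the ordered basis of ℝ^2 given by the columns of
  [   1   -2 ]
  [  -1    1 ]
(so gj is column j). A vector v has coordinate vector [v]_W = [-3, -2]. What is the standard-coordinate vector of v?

The coordinates say v = -3g1 - 2g2; adding the scaled basis vectors gives [1, 1].

[1, 1]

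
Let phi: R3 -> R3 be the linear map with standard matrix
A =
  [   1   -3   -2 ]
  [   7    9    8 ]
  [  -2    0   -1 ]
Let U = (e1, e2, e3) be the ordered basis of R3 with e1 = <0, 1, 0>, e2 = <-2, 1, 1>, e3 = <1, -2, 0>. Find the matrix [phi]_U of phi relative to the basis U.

The j-th column of [phi]_U is [phi(ej)]_U.
phi(e1) = A e1 = <-3, 9, 0> = 3e1 + 0·e2 - 3e3, so column 1 is <3, 0, -3>.
Repeating for e2, e3 and assembling the columns gives [[3, -2, -3], [0, 3, -2], [-3, -1, 3]].

[[3, -2, -3], [0, 3, -2], [-3, -1, 3]]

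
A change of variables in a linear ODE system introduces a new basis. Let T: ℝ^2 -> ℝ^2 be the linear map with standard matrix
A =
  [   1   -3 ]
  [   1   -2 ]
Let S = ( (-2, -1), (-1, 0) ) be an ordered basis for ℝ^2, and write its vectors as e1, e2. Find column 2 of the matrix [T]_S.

(1, -1)

Column 2 of [T]_S is the S-coordinate vector of T(e2).
In standard coordinates T(e2) = A e2 = (-1, -1).
Converting to S: (-1, -1) = e1 - e2, so the coordinate vector is (1, -1).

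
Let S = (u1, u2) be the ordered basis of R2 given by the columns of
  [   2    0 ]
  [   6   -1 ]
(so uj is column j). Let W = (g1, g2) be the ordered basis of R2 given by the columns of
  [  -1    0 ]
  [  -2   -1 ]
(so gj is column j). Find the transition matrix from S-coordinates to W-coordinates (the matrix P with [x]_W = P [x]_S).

Take x = uj: its S-coordinates are the j-th standard unit vector, so P e_j — column j of P — equals [uj]_W.
u1 = -2g1 - 2g2, giving column 1 = [-2, -2]; repeating for each j gives P = [[-2, 0], [-2, 1]].

[[-2, 0], [-2, 1]]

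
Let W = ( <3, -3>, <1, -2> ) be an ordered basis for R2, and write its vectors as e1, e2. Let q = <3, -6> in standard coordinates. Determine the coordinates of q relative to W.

<0, 3>

[q]_W is the unique c with M c = q, where M has columns e1, e2.
System: 3c_1 + c_2 = 3, -3c_1 - 2c_2 = -6; solving gives c_1 = 0, c_2 = 3.
Check: 0·e1 + 3e2 = <3, -6>.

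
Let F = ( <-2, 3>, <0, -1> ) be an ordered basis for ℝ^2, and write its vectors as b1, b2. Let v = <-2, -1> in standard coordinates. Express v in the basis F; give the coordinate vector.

<1, 4>

[v]_F is the unique c with M c = v, where M has columns b1, b2.
System: -2c_1 + 0c_2 = -2, 3c_1 - c_2 = -1; solving gives c_1 = 1, c_2 = 4.
Check: b1 + 4b2 = <-2, -1>.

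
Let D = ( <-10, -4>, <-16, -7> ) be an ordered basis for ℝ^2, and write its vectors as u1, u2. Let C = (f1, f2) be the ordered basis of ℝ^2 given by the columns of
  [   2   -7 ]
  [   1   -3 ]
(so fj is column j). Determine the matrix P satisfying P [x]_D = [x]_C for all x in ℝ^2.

[[2, -1], [2, 2]]

Column j of P is [uj]_C, since P maps D-coordinates to C-coordinates.
Expressing u1 in C: u1 = 2f1 + 2f2, so column 1 of P is <2, 2>.
Doing the same for each uj gives P = [[2, -1], [2, 2]].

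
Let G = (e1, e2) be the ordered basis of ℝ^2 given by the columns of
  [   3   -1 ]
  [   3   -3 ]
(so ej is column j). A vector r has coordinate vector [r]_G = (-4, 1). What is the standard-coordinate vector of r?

(-13, -15)

r = M [r]_G, where M has columns e1, e2.
Carrying out the matrix-vector product, r = (-13, -15).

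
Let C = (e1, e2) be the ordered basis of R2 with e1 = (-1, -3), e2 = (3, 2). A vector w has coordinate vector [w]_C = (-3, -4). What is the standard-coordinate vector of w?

(-9, 1)

By definition w = -3e1 - 4e2.
Summing componentwise gives (-9, 1).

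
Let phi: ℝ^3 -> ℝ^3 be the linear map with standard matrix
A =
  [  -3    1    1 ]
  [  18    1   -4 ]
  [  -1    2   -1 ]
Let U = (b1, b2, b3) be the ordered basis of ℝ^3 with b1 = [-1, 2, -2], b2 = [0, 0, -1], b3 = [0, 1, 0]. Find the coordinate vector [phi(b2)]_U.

Column 2 of [phi]_U is the U-coordinate vector of phi(b2).
In standard coordinates phi(b2) = A b2 = [-1, 4, 1].
Converting to U: [-1, 4, 1] = b1 - 3b2 + 2b3, so the coordinate vector is [1, -3, 2].

[1, -3, 2]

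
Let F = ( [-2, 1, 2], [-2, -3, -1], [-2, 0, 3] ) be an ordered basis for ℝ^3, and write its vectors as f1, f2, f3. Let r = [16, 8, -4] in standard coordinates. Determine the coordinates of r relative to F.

Write r = c_1 f1 + ... + c_3 f3 and solve for the c_i.
Solving this 3x3 system gives c = (-4, -4, 0).
Check: -4f1 - 4f2 + 0·f3 = [16, 8, -4].

[-4, -4, 0]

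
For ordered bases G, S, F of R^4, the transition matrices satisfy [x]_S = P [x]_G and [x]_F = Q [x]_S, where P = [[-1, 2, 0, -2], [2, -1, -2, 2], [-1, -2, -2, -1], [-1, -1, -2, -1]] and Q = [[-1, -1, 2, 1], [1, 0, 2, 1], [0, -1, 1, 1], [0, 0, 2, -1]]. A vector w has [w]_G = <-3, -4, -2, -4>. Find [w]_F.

First [w]_S = P [w]_G = <3, -6, 19, 15>.
Then [w]_F = Q [w]_S = <56, 56, 40, 23>.

<56, 56, 40, 23>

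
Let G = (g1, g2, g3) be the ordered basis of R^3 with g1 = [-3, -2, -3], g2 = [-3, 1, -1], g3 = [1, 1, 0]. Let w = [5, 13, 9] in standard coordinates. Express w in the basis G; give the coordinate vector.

Write w = c_1 g1 + ... + c_3 g3 and solve for the c_i.
Solving this 3x3 system gives c = (-4, 3, 2).
Check: -4g1 + 3g2 + 2g3 = [5, 13, 9].

[-4, 3, 2]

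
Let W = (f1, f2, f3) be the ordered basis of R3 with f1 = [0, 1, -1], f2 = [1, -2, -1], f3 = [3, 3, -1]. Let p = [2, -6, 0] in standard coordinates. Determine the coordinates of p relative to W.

[-2, 2, 0]

Write p = c_1 f1 + ... + c_3 f3 and solve for the c_i.
Gaussian elimination on [M | p] yields c = (-2, 2, 0).
Check: -2f1 + 2f2 + 0·f3 = [2, -6, 0].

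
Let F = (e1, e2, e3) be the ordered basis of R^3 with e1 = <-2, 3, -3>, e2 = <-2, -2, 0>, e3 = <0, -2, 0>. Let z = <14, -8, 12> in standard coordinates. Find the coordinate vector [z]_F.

Write z = c_1 e1 + ... + c_3 e3 and solve for the c_i.
Solving this 3x3 system gives c = (-4, -3, 1).
Check: -4e1 - 3e2 + e3 = <14, -8, 12>.

<-4, -3, 1>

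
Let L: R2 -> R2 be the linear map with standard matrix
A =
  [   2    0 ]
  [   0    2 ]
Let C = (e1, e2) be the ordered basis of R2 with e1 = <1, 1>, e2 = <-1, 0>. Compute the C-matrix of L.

[[2, 0], [0, 2]]

The j-th column of [L]_C is [L(ej)]_C.
L(e1) = A e1 = <2, 2> = 2e1 + 0·e2, so column 1 is <2, 0>.
Repeating for e2 and assembling the columns gives [[2, 0], [0, 2]].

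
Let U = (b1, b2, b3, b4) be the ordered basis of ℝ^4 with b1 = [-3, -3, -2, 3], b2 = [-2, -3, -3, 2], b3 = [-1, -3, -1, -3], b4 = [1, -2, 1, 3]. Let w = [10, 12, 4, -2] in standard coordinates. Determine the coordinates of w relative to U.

We seek scalars with c_1 b1 + ... + c_4 b4 = w; equivalently solve M c = w where the columns of M are b1, ..., b4.
Row-reducing the augmented matrix [M | w] gives c = (-4, 2, -2, 0).
Check: -4b1 + 2b2 - 2b3 + 0·b4 = [10, 12, 4, -2].

[-4, 2, -2, 0]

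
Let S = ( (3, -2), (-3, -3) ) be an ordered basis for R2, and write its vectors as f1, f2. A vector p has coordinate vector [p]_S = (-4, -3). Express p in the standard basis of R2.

(-3, 17)

The coordinates say p = -4f1 - 3f2; adding the scaled basis vectors gives (-3, 17).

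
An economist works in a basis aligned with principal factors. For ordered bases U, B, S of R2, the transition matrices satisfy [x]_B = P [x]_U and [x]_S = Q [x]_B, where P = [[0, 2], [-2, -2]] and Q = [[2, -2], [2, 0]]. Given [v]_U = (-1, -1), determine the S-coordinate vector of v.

Apply P to get B-coordinates (-2, 4), then Q to get S-coordinates.
The result is [v]_S = (-12, -4).

(-12, -4)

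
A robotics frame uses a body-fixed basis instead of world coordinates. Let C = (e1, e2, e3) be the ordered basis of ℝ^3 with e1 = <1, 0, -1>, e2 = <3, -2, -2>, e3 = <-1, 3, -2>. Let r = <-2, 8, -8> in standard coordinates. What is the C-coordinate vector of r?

[r]_C is the unique c with M c = r, where M has columns e1, ..., e3.
Gaussian elimination on [M | r] yields c = (-4, 2, 4).
Check: -4e1 + 2e2 + 4e3 = <-2, 8, -8>.

<-4, 2, 4>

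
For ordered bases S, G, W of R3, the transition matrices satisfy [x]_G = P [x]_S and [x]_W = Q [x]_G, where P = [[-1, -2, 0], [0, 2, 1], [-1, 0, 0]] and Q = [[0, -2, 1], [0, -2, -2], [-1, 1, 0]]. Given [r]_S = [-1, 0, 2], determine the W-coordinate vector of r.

Composing the changes, [r]_W = Q P [r]_S.
Q P = [[-1, -4, -2], [2, -4, -2], [1, 4, 1]]; applying this to [-1, 0, 2] gives [-3, -6, 1].

[-3, -6, 1]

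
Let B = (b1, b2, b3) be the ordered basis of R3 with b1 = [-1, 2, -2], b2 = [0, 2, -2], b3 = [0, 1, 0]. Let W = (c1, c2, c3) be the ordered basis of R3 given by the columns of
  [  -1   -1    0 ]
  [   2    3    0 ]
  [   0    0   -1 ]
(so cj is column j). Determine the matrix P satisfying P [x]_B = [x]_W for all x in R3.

Let M have columns bj and N have columns cj. Then for every x, N [x]_W = x = M [x]_B, so P = N^(-1) M.
Since det N = 1, N^(-1) has integer entries; multiplying gives P = [[1, -2, -1], [0, 2, 1], [2, 2, 0]].

[[1, -2, -1], [0, 2, 1], [2, 2, 0]]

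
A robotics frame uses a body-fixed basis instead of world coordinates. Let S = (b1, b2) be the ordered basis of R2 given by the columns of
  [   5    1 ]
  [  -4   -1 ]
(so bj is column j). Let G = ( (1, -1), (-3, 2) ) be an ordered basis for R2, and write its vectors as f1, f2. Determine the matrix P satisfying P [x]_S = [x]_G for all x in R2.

[[2, 1], [-1, 0]]

Let M have columns bj and N have columns fj. Then for every x, N [x]_G = x = M [x]_S, so P = N^(-1) M.
Since det N = -1, N^(-1) has integer entries; multiplying gives P = [[2, 1], [-1, 0]].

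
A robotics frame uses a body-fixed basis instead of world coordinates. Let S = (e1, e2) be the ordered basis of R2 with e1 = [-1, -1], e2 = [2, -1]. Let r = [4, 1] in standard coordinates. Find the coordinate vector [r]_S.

We seek scalars with c_1 e1 + c_2 e2 = r; equivalently solve M c = r where the columns of M are e1, e2.
System: -c_1 + 2c_2 = 4, -c_1 - c_2 = 1; solving gives c_1 = -2, c_2 = 1.
Check: -2e1 + e2 = [4, 1].

[-2, 1]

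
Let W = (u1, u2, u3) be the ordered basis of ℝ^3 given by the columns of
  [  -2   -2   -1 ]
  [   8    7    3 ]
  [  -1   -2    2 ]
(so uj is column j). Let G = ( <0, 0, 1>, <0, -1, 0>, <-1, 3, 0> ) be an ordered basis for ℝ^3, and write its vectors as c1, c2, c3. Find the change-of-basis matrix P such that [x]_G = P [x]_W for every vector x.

Let M have columns uj and N have columns cj. Then for every x, N [x]_G = x = M [x]_W, so P = N^(-1) M.
Since det N = -1, N^(-1) has integer entries; multiplying gives P = [[-1, -2, 2], [-2, -1, 0], [2, 2, 1]].

[[-1, -2, 2], [-2, -1, 0], [2, 2, 1]]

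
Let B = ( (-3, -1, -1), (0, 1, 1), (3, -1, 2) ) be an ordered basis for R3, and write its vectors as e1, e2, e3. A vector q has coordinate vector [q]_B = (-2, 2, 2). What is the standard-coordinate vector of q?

(12, 2, 8)

By definition q = -2e1 + 2e2 + 2e3.
Summing componentwise gives (12, 2, 8).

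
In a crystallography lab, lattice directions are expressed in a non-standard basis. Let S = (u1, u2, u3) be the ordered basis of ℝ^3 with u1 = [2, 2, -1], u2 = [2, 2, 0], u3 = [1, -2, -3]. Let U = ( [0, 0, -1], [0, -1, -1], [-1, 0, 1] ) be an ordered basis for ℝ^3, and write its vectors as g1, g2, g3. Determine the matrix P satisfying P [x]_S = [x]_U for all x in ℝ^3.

Column j of P is [uj]_U, since P maps S-coordinates to U-coordinates.
Expressing u1 in U: u1 = g1 - 2g2 - 2g3, so column 1 of P is [1, -2, -2].
Doing the same for each uj gives P = [[1, 0, 0], [-2, -2, 2], [-2, -2, -1]].

[[1, 0, 0], [-2, -2, 2], [-2, -2, -1]]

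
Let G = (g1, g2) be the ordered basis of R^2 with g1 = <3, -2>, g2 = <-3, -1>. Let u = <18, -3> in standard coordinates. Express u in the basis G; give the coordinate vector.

<3, -3>

Write u = c_1 g1 + c_2 g2 and solve for the c_i.
System: 3c_1 - 3c_2 = 18, -2c_1 - c_2 = -3; solving gives c_1 = 3, c_2 = -3.
Check: 3g1 - 3g2 = <18, -3>.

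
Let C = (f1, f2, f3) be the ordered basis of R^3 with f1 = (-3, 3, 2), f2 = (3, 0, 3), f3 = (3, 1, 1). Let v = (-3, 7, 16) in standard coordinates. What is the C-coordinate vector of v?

Write v = c_1 f1 + ... + c_3 f3 and solve for the c_i.
Row-reducing the augmented matrix [M | v] gives c = (3, 4, -2).
Check: 3f1 + 4f2 - 2f3 = (-3, 7, 16).

(3, 4, -2)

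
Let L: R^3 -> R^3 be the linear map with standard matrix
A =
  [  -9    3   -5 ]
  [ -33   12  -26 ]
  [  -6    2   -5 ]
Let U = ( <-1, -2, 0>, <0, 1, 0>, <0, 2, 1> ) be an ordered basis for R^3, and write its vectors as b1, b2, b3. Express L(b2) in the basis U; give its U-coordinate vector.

<-3, 2, 2>

Compute L(b2) = A b2 = <3, 12, 2> in standard coordinates.
Then write this in U-coordinates: solve for y in y_1 b1 + ... + y_3 b3 = <3, 12, 2>.
This gives y = <-3, 2, 2>, which is column 2 of [L]_U.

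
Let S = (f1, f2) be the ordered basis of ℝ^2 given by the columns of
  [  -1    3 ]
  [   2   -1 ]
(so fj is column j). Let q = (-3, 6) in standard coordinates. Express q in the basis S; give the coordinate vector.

(3, 0)

Write q = c_1 f1 + c_2 f2 and solve for the c_i.
System: -c_1 + 3c_2 = -3, 2c_1 - c_2 = 6; solving gives c_1 = 3, c_2 = 0.
Check: 3f1 + 0·f2 = (-3, 6).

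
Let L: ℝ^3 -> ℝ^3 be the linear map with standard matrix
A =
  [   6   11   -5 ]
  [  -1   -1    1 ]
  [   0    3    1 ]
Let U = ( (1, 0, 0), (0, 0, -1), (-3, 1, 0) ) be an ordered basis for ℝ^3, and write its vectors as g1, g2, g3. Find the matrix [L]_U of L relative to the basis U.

With P the matrix whose columns are g1, ..., g3, [L]_U = P^(-1) A P.
Column by column: L(g1) = A g1 = (6, -1, 0); its U-coordinates (3, 0, -1) give column 1.
Continuing for each basis vector yields [L]_U = [[3, 2, -1], [0, 1, -3], [-1, -1, 2]].

[[3, 2, -1], [0, 1, -3], [-1, -1, 2]]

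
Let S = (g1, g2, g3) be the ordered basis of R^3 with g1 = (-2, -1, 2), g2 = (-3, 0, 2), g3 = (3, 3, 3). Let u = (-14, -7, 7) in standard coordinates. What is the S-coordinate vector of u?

(4, 1, -1)

We seek scalars with c_1 g1 + ... + c_3 g3 = u; equivalently solve M c = u where the columns of M are g1, ..., g3.
Gaussian elimination on [M | u] yields c = (4, 1, -1).
Check: 4g1 + g2 - g3 = (-14, -7, 7).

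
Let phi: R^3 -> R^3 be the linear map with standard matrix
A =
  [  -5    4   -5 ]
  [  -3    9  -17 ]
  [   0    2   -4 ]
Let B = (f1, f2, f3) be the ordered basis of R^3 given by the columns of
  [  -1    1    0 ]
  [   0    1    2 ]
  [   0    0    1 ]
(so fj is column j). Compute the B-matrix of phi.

[[-2, 3, -2], [3, 2, 1], [0, 2, 0]]

Let P have columns f1, ..., f3. Then [phi]_B = P^(-1) A P.
Here det P = -1, so P^(-1) is integer; computing A P first and then P^(-1)(A P) gives [[-2, 3, -2], [3, 2, 1], [0, 2, 0]].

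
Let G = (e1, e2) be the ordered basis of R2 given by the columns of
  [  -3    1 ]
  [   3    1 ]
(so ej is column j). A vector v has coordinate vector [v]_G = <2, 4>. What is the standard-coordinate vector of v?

v = M [v]_G, where M has columns e1, e2.
Carrying out the matrix-vector product, v = <-2, 10>.

<-2, 10>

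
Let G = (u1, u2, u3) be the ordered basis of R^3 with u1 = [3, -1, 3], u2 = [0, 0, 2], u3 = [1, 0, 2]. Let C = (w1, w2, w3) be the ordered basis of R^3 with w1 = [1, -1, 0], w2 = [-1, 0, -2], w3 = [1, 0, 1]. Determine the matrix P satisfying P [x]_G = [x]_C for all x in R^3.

[[1, 0, 0], [-1, -2, -1], [1, -2, 0]]

Let M have columns uj and N have columns wj. Then for every x, N [x]_C = x = M [x]_G, so P = N^(-1) M.
Since det N = 1, N^(-1) has integer entries; multiplying gives P = [[1, 0, 0], [-1, -2, -1], [1, -2, 0]].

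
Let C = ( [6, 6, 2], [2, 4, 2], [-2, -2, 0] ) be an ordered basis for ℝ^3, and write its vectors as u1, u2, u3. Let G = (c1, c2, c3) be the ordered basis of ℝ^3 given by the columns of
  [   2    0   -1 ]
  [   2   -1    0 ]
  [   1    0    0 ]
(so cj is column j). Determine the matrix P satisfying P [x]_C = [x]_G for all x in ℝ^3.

[[2, 2, 0], [-2, 0, 2], [-2, 2, 2]]

Let M have columns uj and N have columns cj. Then for every x, N [x]_G = x = M [x]_C, so P = N^(-1) M.
Since det N = -1, N^(-1) has integer entries; multiplying gives P = [[2, 2, 0], [-2, 0, 2], [-2, 2, 2]].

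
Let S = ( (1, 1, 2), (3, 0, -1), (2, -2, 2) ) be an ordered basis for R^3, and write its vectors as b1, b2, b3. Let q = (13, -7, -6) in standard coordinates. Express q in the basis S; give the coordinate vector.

(-3, 4, 2)

We seek scalars with c_1 b1 + ... + c_3 b3 = q; equivalently solve M c = q where the columns of M are b1, ..., b3.
Row-reducing the augmented matrix [M | q] gives c = (-3, 4, 2).
Check: -3b1 + 4b2 + 2b3 = (13, -7, -6).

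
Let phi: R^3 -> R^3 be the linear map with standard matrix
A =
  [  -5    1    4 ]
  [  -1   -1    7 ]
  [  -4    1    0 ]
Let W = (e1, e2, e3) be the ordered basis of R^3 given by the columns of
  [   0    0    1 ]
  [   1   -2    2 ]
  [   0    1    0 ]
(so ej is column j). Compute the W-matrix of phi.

The j-th column of [phi]_W is [phi(ej)]_W.
phi(e1) = A e1 = [1, -1, 1] = -e1 + e2 + e3, so column 1 is [-1, 1, 1].
Repeating for e2, e3 and assembling the columns gives [[-1, 1, -1], [1, -2, -2], [1, 2, -3]].

[[-1, 1, -1], [1, -2, -2], [1, 2, -3]]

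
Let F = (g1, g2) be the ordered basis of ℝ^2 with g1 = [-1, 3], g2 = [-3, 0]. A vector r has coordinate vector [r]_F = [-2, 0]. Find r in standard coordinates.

The coordinates say r = -2g1 + 0·g2; adding the scaled basis vectors gives [2, -6].

[2, -6]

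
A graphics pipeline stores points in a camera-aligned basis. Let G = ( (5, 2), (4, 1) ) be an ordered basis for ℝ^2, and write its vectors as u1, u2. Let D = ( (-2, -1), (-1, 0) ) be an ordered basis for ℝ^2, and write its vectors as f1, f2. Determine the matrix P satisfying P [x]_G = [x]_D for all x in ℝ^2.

Let M have columns uj and N have columns fj. Then for every x, N [x]_D = x = M [x]_G, so P = N^(-1) M.
Since det N = -1, N^(-1) has integer entries; multiplying gives P = [[-2, -1], [-1, -2]].

[[-2, -1], [-1, -2]]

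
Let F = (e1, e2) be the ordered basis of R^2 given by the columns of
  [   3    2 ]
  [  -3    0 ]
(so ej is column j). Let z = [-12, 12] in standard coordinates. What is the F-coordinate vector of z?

[z]_F is the unique c with M c = z, where M has columns e1, e2.
System: 3c_1 + 2c_2 = -12, -3c_1 + 0c_2 = 12; solving gives c_1 = -4, c_2 = 0.
Check: -4e1 + 0·e2 = [-12, 12].

[-4, 0]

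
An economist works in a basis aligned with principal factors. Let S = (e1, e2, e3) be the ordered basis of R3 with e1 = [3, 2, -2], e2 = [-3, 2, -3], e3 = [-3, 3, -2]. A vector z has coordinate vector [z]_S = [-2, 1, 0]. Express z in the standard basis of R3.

The coordinates say z = -2e1 + e2 + 0·e3; adding the scaled basis vectors gives [-9, -2, 1].

[-9, -2, 1]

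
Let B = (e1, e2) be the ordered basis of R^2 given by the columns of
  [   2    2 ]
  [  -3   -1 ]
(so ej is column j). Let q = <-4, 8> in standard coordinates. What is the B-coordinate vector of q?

Write q = c_1 e1 + c_2 e2 and solve for the c_i.
System: 2c_1 + 2c_2 = -4, -3c_1 - c_2 = 8; solving gives c_1 = -3, c_2 = 1.
Check: -3e1 + e2 = <-4, 8>.

<-3, 1>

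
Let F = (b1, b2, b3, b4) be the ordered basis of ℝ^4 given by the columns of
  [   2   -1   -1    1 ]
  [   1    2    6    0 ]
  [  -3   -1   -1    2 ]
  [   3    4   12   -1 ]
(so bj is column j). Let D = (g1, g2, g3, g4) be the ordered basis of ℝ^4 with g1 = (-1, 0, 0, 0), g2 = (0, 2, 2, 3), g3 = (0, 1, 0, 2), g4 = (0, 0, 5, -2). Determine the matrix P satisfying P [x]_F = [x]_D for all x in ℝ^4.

[[-2, 1, 1, -1], [1, 2, 2, 1], [-1, -2, 2, -2], [-1, -1, -1, 0]]

Take x = bj: its F-coordinates are the j-th standard unit vector, so P e_j — column j of P — equals [bj]_D.
b1 = -2g1 + g2 - g3 - g4, giving column 1 = (-2, 1, -1, -1); repeating for each j gives P = [[-2, 1, 1, -1], [1, 2, 2, 1], [-1, -2, 2, -2], [-1, -1, -1, 0]].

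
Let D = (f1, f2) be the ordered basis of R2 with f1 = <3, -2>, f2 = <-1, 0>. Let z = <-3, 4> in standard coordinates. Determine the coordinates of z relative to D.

[z]_D is the unique c with M c = z, where M has columns f1, f2.
System: 3c_1 - c_2 = -3, -2c_1 + 0c_2 = 4; solving gives c_1 = -2, c_2 = -3.
Check: -2f1 - 3f2 = <-3, 4>.

<-2, -3>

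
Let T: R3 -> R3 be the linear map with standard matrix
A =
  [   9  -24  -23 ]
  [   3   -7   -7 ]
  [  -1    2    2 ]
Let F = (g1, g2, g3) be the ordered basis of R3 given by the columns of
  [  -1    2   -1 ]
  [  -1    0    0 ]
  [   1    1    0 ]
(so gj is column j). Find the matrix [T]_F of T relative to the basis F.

[[3, 1, 3], [-2, -1, -2], [1, 2, 2]]

The j-th column of [T]_F is [T(gj)]_F.
T(g1) = A g1 = [-8, -3, 1] = 3g1 - 2g2 + g3, so column 1 is [3, -2, 1].
Repeating for g2, g3 and assembling the columns gives [[3, 1, 3], [-2, -1, -2], [1, 2, 2]].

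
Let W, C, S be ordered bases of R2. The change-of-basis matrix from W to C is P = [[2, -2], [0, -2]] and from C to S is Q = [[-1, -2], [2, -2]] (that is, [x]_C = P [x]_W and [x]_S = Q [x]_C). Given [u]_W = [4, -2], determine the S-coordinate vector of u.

[-20, 16]

Apply P to get C-coordinates [12, 4], then Q to get S-coordinates.
The result is [u]_S = [-20, 16].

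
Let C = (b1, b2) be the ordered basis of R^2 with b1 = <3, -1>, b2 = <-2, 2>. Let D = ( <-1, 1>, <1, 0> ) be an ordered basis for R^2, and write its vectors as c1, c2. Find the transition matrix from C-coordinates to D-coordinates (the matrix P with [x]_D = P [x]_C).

Take x = bj: its C-coordinates are the j-th standard unit vector, so P e_j — column j of P — equals [bj]_D.
b1 = -c1 + 2c2, giving column 1 = <-1, 2>; repeating for each j gives P = [[-1, 2], [2, 0]].

[[-1, 2], [2, 0]]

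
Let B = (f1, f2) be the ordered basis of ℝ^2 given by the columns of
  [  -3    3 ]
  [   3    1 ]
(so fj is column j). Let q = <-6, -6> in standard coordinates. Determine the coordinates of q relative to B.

We seek scalars with c_1 f1 + c_2 f2 = q; equivalently solve M c = q where the columns of M are f1, f2.
System: -3c_1 + 3c_2 = -6, 3c_1 + c_2 = -6; solving gives c_1 = -1, c_2 = -3.
Check: -f1 - 3f2 = <-6, -6>.

<-1, -3>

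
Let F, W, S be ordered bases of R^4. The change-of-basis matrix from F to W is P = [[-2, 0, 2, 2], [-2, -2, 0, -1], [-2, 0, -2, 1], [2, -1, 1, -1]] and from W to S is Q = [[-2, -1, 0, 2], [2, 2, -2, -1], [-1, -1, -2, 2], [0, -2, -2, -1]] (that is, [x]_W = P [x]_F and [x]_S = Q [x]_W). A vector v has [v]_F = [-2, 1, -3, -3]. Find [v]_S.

Composing the changes, [v]_S = Q P [v]_F.
Q P = [[10, 0, -2, -5], [-6, -3, 7, 1], [12, 0, 4, -5], [6, 5, 3, 1]]; applying this to [-2, 1, -3, -3] gives [1, -15, -21, -19].

[1, -15, -21, -19]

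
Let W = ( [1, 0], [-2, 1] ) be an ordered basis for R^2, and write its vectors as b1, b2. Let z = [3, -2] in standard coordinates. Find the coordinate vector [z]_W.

[-1, -2]

We seek scalars with c_1 b1 + c_2 b2 = z; equivalently solve M c = z where the columns of M are b1, b2.
System: c_1 - 2c_2 = 3, 0c_1 + c_2 = -2; solving gives c_1 = -1, c_2 = -2.
Check: -b1 - 2b2 = [3, -2].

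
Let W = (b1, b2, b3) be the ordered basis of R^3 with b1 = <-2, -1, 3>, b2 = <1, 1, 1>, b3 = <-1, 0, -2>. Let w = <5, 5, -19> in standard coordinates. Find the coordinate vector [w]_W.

Write w = c_1 b1 + ... + c_3 b3 and solve for the c_i.
Row-reducing the augmented matrix [M | w] gives c = (-4, 1, 4).
Check: -4b1 + b2 + 4b3 = <5, 5, -19>.

<-4, 1, 4>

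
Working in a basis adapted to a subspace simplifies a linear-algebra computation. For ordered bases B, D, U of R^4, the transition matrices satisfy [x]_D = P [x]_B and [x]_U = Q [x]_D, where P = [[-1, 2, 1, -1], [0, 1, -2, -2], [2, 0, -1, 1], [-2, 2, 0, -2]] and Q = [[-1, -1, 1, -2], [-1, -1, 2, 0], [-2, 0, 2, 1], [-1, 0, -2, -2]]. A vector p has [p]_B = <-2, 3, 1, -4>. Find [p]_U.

<-67, -40, -26, -31>

First [p]_D = P [p]_B = <13, 9, -9, 18>.
Then [p]_U = Q [p]_D = <-67, -40, -26, -31>.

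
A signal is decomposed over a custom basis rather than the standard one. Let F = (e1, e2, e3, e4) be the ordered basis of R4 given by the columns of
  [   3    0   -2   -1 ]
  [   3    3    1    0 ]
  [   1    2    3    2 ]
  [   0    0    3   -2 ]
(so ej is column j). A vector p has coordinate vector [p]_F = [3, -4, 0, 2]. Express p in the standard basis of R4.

[7, -3, -1, -4]

The coordinates say p = 3e1 - 4e2 + 0·e3 + 2e4; adding the scaled basis vectors gives [7, -3, -1, -4].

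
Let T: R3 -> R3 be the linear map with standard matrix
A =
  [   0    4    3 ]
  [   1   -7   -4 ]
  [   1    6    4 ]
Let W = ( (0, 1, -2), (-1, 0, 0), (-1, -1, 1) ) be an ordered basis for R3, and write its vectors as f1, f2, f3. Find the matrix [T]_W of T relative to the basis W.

[[1, 2, 1], [2, -3, 2], [0, 3, -1]]

With P the matrix whose columns are f1, ..., f3, [T]_W = P^(-1) A P.
Column by column: T(f1) = A f1 = (-2, 1, -2); its W-coordinates (1, 2, 0) give column 1.
Continuing for each basis vector yields [T]_W = [[1, 2, 1], [2, -3, 2], [0, 3, -1]].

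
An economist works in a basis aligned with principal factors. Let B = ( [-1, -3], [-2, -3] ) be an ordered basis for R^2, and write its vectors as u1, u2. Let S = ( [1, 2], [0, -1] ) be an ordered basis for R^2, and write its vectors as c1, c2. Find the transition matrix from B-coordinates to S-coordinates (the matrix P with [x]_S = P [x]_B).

Take x = uj: its B-coordinates are the j-th standard unit vector, so P e_j — column j of P — equals [uj]_S.
u1 = -c1 + c2, giving column 1 = [-1, 1]; repeating for each j gives P = [[-1, -2], [1, -1]].

[[-1, -2], [1, -1]]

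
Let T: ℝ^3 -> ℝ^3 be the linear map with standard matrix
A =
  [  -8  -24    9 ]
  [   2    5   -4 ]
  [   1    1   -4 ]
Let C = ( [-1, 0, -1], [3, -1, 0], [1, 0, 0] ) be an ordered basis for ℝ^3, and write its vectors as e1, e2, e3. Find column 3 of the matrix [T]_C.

Column 3 of [T]_C is the C-coordinate vector of T(e3).
In standard coordinates T(e3) = A e3 = [-8, 2, 1].
Converting to C: [-8, 2, 1] = -e1 - 2e2 - 3e3, so the coordinate vector is [-1, -2, -3].

[-1, -2, -3]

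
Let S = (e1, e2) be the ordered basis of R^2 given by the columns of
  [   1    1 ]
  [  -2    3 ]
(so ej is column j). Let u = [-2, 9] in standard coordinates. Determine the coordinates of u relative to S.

[-3, 1]

Write u = c_1 e1 + c_2 e2 and solve for the c_i.
System: c_1 + c_2 = -2, -2c_1 + 3c_2 = 9; solving gives c_1 = -3, c_2 = 1.
Check: -3e1 + e2 = [-2, 9].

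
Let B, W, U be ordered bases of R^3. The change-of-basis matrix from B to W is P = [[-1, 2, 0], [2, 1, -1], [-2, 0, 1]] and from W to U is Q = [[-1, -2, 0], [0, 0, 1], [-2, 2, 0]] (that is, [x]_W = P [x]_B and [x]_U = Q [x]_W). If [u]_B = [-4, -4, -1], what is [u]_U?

Apply P to get W-coordinates [-4, -11, 7], then Q to get U-coordinates.
The result is [u]_U = [26, 7, -14].

[26, 7, -14]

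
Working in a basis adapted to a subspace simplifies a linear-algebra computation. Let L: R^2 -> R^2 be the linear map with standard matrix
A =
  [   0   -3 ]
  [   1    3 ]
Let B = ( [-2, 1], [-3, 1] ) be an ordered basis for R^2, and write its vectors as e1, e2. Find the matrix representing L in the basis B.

[[0, -3], [1, 3]]

Let P have columns e1, e2. Then [L]_B = P^(-1) A P.
Here det P = 1, so P^(-1) is integer; computing A P first and then P^(-1)(A P) gives [[0, -3], [1, 3]].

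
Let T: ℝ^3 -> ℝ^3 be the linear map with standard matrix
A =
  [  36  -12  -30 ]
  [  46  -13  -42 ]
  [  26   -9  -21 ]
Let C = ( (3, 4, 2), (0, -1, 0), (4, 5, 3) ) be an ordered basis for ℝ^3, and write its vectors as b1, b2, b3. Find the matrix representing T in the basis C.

The j-th column of [T]_C is [T(bj)]_C.
T(b1) = A b1 = (0, 2, 0) = 0·b1 - 2b2 + 0·b3, so column 1 is (0, -2, 0).
Repeating for b2, b3 and assembling the columns gives [[0, 0, -2], [-2, 2, -1], [0, 3, 0]].

[[0, 0, -2], [-2, 2, -1], [0, 3, 0]]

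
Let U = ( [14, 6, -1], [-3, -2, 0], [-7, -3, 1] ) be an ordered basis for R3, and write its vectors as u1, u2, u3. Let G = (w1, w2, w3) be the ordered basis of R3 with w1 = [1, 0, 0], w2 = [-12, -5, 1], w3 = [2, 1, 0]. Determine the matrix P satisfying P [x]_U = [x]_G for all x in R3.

[[0, 1, 1], [-1, 0, 1], [1, -2, 2]]

Column j of P is [uj]_G, since P maps U-coordinates to G-coordinates.
Expressing u1 in G: u1 = 0·w1 - w2 + w3, so column 1 of P is [0, -1, 1].
Doing the same for each uj gives P = [[0, 1, 1], [-1, 0, 1], [1, -2, 2]].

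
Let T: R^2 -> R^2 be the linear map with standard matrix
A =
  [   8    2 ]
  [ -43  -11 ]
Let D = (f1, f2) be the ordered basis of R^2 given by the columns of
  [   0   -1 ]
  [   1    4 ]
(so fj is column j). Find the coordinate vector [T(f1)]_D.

<-3, -2>

Compute T(f1) = A f1 = <2, -11> in standard coordinates.
Then write this in D-coordinates: solve for y in y_1 f1 + y_2 f2 = <2, -11>.
This gives y = <-3, -2>, which is column 1 of [T]_D.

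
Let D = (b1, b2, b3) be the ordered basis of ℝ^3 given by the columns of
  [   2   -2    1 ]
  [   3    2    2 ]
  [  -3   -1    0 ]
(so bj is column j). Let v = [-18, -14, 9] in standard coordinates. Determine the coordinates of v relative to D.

[v]_D is the unique c with M c = v, where M has columns b1, ..., b3.
Solving this 3x3 system gives c = (-4, 3, -4).
Check: -4b1 + 3b2 - 4b3 = [-18, -14, 9].

[-4, 3, -4]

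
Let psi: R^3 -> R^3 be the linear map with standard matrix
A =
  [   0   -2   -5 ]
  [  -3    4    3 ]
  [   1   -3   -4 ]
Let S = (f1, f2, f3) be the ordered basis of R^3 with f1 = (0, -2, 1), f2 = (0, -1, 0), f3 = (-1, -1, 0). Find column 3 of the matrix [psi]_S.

(2, -1, -2)

Column 3 of [psi]_S is the S-coordinate vector of psi(f3).
In standard coordinates psi(f3) = A f3 = (2, -1, 2).
Converting to S: (2, -1, 2) = 2f1 - f2 - 2f3, so the coordinate vector is (2, -1, -2).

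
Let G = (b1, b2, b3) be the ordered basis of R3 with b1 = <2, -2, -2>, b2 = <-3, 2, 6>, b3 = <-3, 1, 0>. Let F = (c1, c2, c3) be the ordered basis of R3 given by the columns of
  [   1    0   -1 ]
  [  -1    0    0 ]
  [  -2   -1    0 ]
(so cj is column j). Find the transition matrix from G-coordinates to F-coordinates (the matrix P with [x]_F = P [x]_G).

[[2, -2, -1], [-2, -2, 2], [0, 1, 2]]

Take x = bj: its G-coordinates are the j-th standard unit vector, so P e_j — column j of P — equals [bj]_F.
b1 = 2c1 - 2c2 + 0·c3, giving column 1 = <2, -2, 0>; repeating for each j gives P = [[2, -2, -1], [-2, -2, 2], [0, 1, 2]].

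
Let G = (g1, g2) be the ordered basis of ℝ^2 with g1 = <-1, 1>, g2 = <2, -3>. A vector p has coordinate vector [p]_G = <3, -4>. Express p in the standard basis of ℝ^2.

<-11, 15>

p = M [p]_G, where M has columns g1, g2.
Carrying out the matrix-vector product, p = <-11, 15>.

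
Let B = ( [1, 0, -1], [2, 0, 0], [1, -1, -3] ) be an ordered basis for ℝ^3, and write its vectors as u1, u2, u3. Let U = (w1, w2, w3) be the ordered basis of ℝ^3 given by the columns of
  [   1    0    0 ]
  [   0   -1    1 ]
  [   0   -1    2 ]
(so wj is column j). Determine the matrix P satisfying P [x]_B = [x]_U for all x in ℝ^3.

[[1, 2, 1], [-1, 0, -1], [-1, 0, -2]]

Let M have columns uj and N have columns wj. Then for every x, N [x]_U = x = M [x]_B, so P = N^(-1) M.
Since det N = -1, N^(-1) has integer entries; multiplying gives P = [[1, 2, 1], [-1, 0, -1], [-1, 0, -2]].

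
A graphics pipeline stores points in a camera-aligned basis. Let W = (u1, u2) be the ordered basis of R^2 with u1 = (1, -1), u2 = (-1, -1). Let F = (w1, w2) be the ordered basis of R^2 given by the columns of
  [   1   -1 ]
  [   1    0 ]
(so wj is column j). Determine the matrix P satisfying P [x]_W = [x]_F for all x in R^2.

[[-1, -1], [-2, 0]]

Take x = uj: its W-coordinates are the j-th standard unit vector, so P e_j — column j of P — equals [uj]_F.
u1 = -w1 - 2w2, giving column 1 = (-1, -2); repeating for each j gives P = [[-1, -1], [-2, 0]].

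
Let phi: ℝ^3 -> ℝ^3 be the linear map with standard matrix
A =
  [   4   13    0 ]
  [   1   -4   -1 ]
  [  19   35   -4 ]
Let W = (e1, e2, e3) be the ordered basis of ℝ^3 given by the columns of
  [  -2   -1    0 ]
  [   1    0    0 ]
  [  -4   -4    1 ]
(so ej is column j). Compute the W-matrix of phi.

[[-2, 3, -1], [-1, -2, 2], [1, 1, 0]]

Let P have columns e1, ..., e3. Then [phi]_W = P^(-1) A P.
Here det P = 1, so P^(-1) is integer; computing A P first and then P^(-1)(A P) gives [[-2, 3, -1], [-1, -2, 2], [1, 1, 0]].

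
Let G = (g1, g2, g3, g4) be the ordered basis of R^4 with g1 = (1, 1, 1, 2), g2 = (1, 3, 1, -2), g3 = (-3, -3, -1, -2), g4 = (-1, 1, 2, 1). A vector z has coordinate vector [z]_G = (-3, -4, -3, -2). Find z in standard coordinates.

(4, -8, -8, 6)

z = M [z]_G, where M has columns g1, ..., g4.
Carrying out the matrix-vector product, z = (4, -8, -8, 6).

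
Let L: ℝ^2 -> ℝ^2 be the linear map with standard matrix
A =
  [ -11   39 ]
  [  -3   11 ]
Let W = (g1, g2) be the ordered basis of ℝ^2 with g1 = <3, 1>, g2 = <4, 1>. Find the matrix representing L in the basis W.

With P the matrix whose columns are g1, g2, [L]_W = P^(-1) A P.
Column by column: L(g1) = A g1 = <6, 2>; its W-coordinates <2, 0> give column 1.
Continuing for each basis vector yields [L]_W = [[2, 1], [0, -2]].

[[2, 1], [0, -2]]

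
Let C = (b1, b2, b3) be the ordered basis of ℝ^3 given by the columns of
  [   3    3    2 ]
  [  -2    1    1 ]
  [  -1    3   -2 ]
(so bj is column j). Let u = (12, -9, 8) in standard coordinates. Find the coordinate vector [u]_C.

(4, 2, -3)

Write u = c_1 b1 + ... + c_3 b3 and solve for the c_i.
Gaussian elimination on [M | u] yields c = (4, 2, -3).
Check: 4b1 + 2b2 - 3b3 = (12, -9, 8).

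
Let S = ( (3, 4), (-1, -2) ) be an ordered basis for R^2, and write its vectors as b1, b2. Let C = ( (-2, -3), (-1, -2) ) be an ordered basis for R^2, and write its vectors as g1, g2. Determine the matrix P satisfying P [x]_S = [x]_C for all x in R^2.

Let M have columns bj and N have columns gj. Then for every x, N [x]_C = x = M [x]_S, so P = N^(-1) M.
Since det N = 1, N^(-1) has integer entries; multiplying gives P = [[-2, 0], [1, 1]].

[[-2, 0], [1, 1]]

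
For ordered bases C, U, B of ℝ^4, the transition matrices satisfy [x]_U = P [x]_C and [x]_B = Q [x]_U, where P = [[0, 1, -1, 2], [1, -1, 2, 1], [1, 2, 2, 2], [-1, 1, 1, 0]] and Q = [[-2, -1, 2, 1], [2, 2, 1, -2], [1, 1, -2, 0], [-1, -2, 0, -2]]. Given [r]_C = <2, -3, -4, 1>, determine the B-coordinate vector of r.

<-33, 10, 21, 19>

First [r]_U = P [r]_C = <3, -2, -10, -9>.
Then [r]_B = Q [r]_U = <-33, 10, 21, 19>.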